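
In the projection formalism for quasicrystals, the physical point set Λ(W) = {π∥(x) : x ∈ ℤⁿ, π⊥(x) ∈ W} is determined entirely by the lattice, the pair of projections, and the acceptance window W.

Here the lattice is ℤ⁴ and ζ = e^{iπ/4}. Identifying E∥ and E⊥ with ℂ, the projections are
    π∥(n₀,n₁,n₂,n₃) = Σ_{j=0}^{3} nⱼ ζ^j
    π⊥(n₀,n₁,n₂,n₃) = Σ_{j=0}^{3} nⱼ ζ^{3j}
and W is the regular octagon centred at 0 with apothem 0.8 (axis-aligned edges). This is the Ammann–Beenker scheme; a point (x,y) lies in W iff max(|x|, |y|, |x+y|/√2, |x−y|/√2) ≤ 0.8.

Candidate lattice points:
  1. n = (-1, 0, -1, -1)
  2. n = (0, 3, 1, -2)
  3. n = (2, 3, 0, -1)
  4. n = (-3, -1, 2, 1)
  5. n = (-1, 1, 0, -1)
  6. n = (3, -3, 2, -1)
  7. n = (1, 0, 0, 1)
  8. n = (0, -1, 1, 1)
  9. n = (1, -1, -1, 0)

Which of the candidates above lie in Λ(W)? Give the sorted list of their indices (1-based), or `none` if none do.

Internal map: ζ^{3j} for j=0..3 gives (1,0), (−√2/2,√2/2), (0,−1), (√2/2,√2/2).
candidate 1: n = (-1, 0, -1, -1) → π⊥ ≈ (-1.70711, +0.29289); max(|x|,|y|,|x±y|/√2) = 1.70711 > 0.8 ⇒ ∉ W
candidate 2: n = (0, 3, 1, -2) → π⊥ ≈ (-3.53553, -0.29289); max(|x|,|y|,|x±y|/√2) = 3.53553 > 0.8 ⇒ ∉ W
candidate 3: n = (2, 3, 0, -1) → π⊥ ≈ (-0.82843, +1.41421); max(|x|,|y|,|x±y|/√2) = 1.58579 > 0.8 ⇒ ∉ W
candidate 4: n = (-3, -1, 2, 1) → π⊥ ≈ (-1.58579, -2.00000); max(|x|,|y|,|x±y|/√2) = 2.53553 > 0.8 ⇒ ∉ W
candidate 5: n = (-1, 1, 0, -1) → π⊥ ≈ (-2.41421, +0.00000); max(|x|,|y|,|x±y|/√2) = 2.41421 > 0.8 ⇒ ∉ W
candidate 6: n = (3, -3, 2, -1) → π⊥ ≈ (+4.41421, -4.82843); max(|x|,|y|,|x±y|/√2) = 6.53553 > 0.8 ⇒ ∉ W
candidate 7: n = (1, 0, 0, 1) → π⊥ ≈ (+1.70711, +0.70711); max(|x|,|y|,|x±y|/√2) = 1.70711 > 0.8 ⇒ ∉ W
candidate 8: n = (0, -1, 1, 1) → π⊥ ≈ (+1.41421, -1.00000); max(|x|,|y|,|x±y|/√2) = 1.70711 > 0.8 ⇒ ∉ W
candidate 9: n = (1, -1, -1, 0) → π⊥ ≈ (+1.70711, +0.29289); max(|x|,|y|,|x±y|/√2) = 1.70711 > 0.8 ⇒ ∉ W

none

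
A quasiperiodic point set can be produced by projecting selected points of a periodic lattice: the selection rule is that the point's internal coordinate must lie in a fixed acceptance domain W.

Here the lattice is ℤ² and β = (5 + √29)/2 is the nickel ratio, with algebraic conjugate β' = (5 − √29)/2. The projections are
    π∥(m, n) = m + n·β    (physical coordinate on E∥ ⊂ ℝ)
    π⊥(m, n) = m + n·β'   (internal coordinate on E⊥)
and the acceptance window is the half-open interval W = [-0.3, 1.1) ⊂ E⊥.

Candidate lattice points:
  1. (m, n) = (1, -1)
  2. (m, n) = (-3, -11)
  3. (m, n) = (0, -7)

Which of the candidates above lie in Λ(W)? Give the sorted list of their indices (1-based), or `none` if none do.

β' = (5−√29)/2 ≈ -0.192582.
[1] lift (1,-1): star map gives 1.192582; window check -0.3 ≤ 1.192582 < 1.1 is false → out
[2] lift (-3,-11): star map gives -0.881594; window check -0.3 ≤ -0.881594 < 1.1 is false → out
[3] lift (0,-7): star map gives 1.348077; window check -0.3 ≤ 1.348077 < 1.1 is false → out

none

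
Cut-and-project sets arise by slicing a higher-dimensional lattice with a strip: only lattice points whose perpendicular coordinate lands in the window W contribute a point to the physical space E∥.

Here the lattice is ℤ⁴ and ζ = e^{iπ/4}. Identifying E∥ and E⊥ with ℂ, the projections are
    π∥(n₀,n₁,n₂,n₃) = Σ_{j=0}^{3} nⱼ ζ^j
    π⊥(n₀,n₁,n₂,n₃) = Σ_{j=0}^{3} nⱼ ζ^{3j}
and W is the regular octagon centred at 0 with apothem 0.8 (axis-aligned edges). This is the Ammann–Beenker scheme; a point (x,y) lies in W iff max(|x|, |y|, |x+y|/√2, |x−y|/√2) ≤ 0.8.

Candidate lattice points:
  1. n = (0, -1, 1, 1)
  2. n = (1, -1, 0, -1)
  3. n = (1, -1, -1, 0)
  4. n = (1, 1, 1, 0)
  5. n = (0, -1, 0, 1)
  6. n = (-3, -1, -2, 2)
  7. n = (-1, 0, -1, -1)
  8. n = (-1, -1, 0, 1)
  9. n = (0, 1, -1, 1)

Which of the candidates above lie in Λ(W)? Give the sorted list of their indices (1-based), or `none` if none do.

With ζ = e^{iπ/4} the internal vectors are ζ^0,ζ^3,ζ^6,ζ^9.
candidate 1: n = (0, -1, 1, 1) → π⊥ ≈ (+1.41421, -1.00000); max(|x|,|y|,|x±y|/√2) = 1.70711 > 0.8 ⇒ ∉ W
candidate 2: n = (1, -1, 0, -1) → π⊥ ≈ (+1.00000, -1.41421); max(|x|,|y|,|x±y|/√2) = 1.70711 > 0.8 ⇒ ∉ W
candidate 3: n = (1, -1, -1, 0) → π⊥ ≈ (+1.70711, +0.29289); max(|x|,|y|,|x±y|/√2) = 1.70711 > 0.8 ⇒ ∉ W
candidate 4: n = (1, 1, 1, 0) → π⊥ ≈ (+0.29289, -0.29289); max(|x|,|y|,|x±y|/√2) = 0.41421 ≤ 0.8 ⇒ ∈ W
candidate 5: n = (0, -1, 0, 1) → π⊥ ≈ (+1.41421, +0.00000); max(|x|,|y|,|x±y|/√2) = 1.41421 > 0.8 ⇒ ∉ W
candidate 6: n = (-3, -1, -2, 2) → π⊥ ≈ (-0.87868, +2.70711); max(|x|,|y|,|x±y|/√2) = 2.70711 > 0.8 ⇒ ∉ W
candidate 7: n = (-1, 0, -1, -1) → π⊥ ≈ (-1.70711, +0.29289); max(|x|,|y|,|x±y|/√2) = 1.70711 > 0.8 ⇒ ∉ W
candidate 8: n = (-1, -1, 0, 1) → π⊥ ≈ (+0.41421, +0.00000); max(|x|,|y|,|x±y|/√2) = 0.41421 ≤ 0.8 ⇒ ∈ W
candidate 9: n = (0, 1, -1, 1) → π⊥ ≈ (+0.00000, +2.41421); max(|x|,|y|,|x±y|/√2) = 2.41421 > 0.8 ⇒ ∉ W

4, 8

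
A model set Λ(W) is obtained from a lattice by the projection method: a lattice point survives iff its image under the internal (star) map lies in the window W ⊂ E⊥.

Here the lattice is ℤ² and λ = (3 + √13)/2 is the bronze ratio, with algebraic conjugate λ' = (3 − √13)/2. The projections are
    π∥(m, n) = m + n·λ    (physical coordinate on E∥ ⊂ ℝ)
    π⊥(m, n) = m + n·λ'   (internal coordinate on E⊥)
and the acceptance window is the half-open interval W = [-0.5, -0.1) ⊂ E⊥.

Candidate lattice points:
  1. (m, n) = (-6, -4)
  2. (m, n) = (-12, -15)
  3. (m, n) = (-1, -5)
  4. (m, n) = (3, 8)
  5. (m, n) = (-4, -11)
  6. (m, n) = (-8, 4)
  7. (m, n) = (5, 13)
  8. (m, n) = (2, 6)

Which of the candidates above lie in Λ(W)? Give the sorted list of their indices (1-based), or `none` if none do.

none

λ' = (3−√13)/2 ≈ -0.302776.
candidate 1: (m,n)=(-6,-4) → π∥ = -6-4·λ ≈ -19.211103, π⊥ = -6-4·λ' ≈ -4.788897 ∉ [-0.5, -0.1) ⇒ out
candidate 2: (m,n)=(-12,-15) → π∥ = -12-15·λ ≈ -61.541635, π⊥ = -12-15·λ' ≈ -7.458365 ∉ [-0.5, -0.1) ⇒ out
candidate 3: (m,n)=(-1,-5) → π∥ = -1-5·λ ≈ -17.513878, π⊥ = -1-5·λ' ≈ 0.513878 ∉ [-0.5, -0.1) ⇒ out
candidate 4: (m,n)=(3,8) → π∥ = 3+8·λ ≈ 29.422205, π⊥ = 3+8·λ' ≈ 0.577795 ∉ [-0.5, -0.1) ⇒ out
candidate 5: (m,n)=(-4,-11) → π∥ = -4-11·λ ≈ -40.330532, π⊥ = -4-11·λ' ≈ -0.669468 ∉ [-0.5, -0.1) ⇒ out
candidate 6: (m,n)=(-8,4) → π∥ = -8+4·λ ≈ 5.211103, π⊥ = -8+4·λ' ≈ -9.211103 ∉ [-0.5, -0.1) ⇒ out
candidate 7: (m,n)=(5,13) → π∥ = 5+13·λ ≈ 47.936083, π⊥ = 5+13·λ' ≈ 1.063917 ∉ [-0.5, -0.1) ⇒ out
candidate 8: (m,n)=(2,6) → π∥ = 2+6·λ ≈ 21.816654, π⊥ = 2+6·λ' ≈ 0.183346 ∉ [-0.5, -0.1) ⇒ out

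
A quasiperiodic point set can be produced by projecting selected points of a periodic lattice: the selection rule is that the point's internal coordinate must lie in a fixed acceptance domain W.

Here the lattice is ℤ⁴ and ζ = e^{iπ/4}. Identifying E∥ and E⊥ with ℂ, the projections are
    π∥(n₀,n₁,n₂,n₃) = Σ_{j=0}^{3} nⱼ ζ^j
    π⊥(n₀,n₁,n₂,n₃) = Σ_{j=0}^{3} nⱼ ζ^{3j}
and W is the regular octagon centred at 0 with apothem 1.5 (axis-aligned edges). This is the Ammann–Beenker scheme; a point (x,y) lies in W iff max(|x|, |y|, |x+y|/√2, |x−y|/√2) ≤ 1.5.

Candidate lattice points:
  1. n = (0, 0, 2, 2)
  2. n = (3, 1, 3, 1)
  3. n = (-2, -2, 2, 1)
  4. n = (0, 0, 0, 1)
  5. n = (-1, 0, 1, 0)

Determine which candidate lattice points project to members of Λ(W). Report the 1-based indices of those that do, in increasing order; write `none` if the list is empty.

π⊥(n) = n₀ + n₁ζ³ + n₂ζ⁶ + n₃ζ⁹ where ζ = e^{iπ/4}.
candidate 1: n = (0, 0, 2, 2) → π⊥ ≈ (+1.41421, -0.58579); max(|x|,|y|,|x±y|/√2) = 1.41421 ≤ 1.5 ⇒ ∈ W
candidate 2: n = (3, 1, 3, 1) → π⊥ ≈ (+3.00000, -1.58579); max(|x|,|y|,|x±y|/√2) = 3.24264 > 1.5 ⇒ ∉ W
candidate 3: n = (-2, -2, 2, 1) → π⊥ ≈ (+0.12132, -2.70711); max(|x|,|y|,|x±y|/√2) = 2.70711 > 1.5 ⇒ ∉ W
candidate 4: n = (0, 0, 0, 1) → π⊥ ≈ (+0.70711, +0.70711); max(|x|,|y|,|x±y|/√2) = 1.00000 ≤ 1.5 ⇒ ∈ W
candidate 5: n = (-1, 0, 1, 0) → π⊥ ≈ (-1.00000, -1.00000); max(|x|,|y|,|x±y|/√2) = 1.41421 ≤ 1.5 ⇒ ∈ W

1, 4, 5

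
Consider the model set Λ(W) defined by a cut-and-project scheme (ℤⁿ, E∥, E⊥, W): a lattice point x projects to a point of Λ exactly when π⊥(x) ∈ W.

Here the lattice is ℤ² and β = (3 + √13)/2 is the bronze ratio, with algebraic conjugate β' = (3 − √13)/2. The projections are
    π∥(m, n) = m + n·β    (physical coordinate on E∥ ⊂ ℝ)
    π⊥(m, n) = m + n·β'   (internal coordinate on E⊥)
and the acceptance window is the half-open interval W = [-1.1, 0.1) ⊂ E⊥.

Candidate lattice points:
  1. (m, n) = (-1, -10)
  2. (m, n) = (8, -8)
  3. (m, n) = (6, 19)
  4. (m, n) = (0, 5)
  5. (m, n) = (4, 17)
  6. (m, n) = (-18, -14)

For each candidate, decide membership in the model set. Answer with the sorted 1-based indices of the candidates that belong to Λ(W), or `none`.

none

Compute β' = (3−√13)/2 = -0.302776, so π⊥(m,n) = m -0.302776·n.
candidate 1: (m,n)=(-1,-10) → π∥ = -1-10·β ≈ -34.027756, π⊥ = -1-10·β' ≈ 2.027756 ∉ [-1.1, 0.1) ⇒ out
candidate 2: (m,n)=(8,-8) → π∥ = 8-8·β ≈ -18.422205, π⊥ = 8-8·β' ≈ 10.422205 ∉ [-1.1, 0.1) ⇒ out
candidate 3: (m,n)=(6,19) → π∥ = 6+19·β ≈ 68.752737, π⊥ = 6+19·β' ≈ 0.247263 ∉ [-1.1, 0.1) ⇒ out
candidate 4: (m,n)=(0,5) → π∥ = 0+5·β ≈ 16.513878, π⊥ = 0+5·β' ≈ -1.513878 ∉ [-1.1, 0.1) ⇒ out
candidate 5: (m,n)=(4,17) → π∥ = 4+17·β ≈ 60.147186, π⊥ = 4+17·β' ≈ -1.147186 ∉ [-1.1, 0.1) ⇒ out
candidate 6: (m,n)=(-18,-14) → π∥ = -18-14·β ≈ -64.238859, π⊥ = -18-14·β' ≈ -13.761141 ∉ [-1.1, 0.1) ⇒ out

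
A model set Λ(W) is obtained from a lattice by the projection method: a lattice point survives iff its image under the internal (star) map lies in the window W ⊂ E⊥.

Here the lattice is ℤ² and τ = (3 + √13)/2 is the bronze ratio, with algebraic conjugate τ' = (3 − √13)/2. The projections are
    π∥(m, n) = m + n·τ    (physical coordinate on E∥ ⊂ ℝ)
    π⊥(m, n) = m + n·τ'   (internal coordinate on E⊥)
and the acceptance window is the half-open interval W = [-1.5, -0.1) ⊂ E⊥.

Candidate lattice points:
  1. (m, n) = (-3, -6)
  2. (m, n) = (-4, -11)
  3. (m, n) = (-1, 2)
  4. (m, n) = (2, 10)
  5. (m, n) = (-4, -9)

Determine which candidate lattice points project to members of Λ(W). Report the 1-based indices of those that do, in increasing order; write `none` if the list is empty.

Numerically τ ≈ 3.3028 and τ' = −1/τ ≈ -0.3028.
candidate 1: (m,n)=(-3,-6) → π∥ = -3-6·τ ≈ -22.8167, π⊥ = -3-6·τ' ≈ -1.1833 ∈ [-1.5, -0.1) ⇒ IN Λ
candidate 2: (m,n)=(-4,-11) → π∥ = -4-11·τ ≈ -40.3305, π⊥ = -4-11·τ' ≈ -0.6695 ∈ [-1.5, -0.1) ⇒ IN Λ
candidate 3: (m,n)=(-1,2) → π∥ = -1+2·τ ≈ 5.6056, π⊥ = -1+2·τ' ≈ -1.6056 ∉ [-1.5, -0.1) ⇒ out
candidate 4: (m,n)=(2,10) → π∥ = 2+10·τ ≈ 35.0278, π⊥ = 2+10·τ' ≈ -1.0278 ∈ [-1.5, -0.1) ⇒ IN Λ
candidate 5: (m,n)=(-4,-9) → π∥ = -4-9·τ ≈ -33.7250, π⊥ = -4-9·τ' ≈ -1.2750 ∈ [-1.5, -0.1) ⇒ IN Λ

1, 2, 4, 5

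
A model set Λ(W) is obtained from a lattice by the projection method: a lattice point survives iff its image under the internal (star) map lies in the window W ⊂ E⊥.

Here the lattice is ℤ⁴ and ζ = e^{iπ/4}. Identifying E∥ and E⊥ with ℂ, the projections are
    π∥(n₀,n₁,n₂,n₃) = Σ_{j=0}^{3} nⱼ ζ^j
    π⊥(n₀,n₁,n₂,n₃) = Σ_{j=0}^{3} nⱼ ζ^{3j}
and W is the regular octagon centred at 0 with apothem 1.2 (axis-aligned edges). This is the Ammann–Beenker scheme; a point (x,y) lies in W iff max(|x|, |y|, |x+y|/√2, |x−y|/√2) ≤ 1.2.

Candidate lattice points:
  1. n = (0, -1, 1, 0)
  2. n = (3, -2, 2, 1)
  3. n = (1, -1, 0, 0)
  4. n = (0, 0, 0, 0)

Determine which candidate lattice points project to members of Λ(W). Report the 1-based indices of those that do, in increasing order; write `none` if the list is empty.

4

Internal map: ζ^{3j} for j=0..3 gives (1,0), (−√2/2,√2/2), (0,−1), (√2/2,√2/2).
candidate 1: n = (0, -1, 1, 0) → π⊥ ≈ (+0.70711, -1.70711); max(|x|,|y|,|x±y|/√2) = 1.70711 > 1.2 ⇒ ∉ W
candidate 2: n = (3, -2, 2, 1) → π⊥ ≈ (+5.12132, -2.70711); max(|x|,|y|,|x±y|/√2) = 5.53553 > 1.2 ⇒ ∉ W
candidate 3: n = (1, -1, 0, 0) → π⊥ ≈ (+1.70711, -0.70711); max(|x|,|y|,|x±y|/√2) = 1.70711 > 1.2 ⇒ ∉ W
candidate 4: n = (0, 0, 0, 0) → π⊥ ≈ (+0.00000, +0.00000); max(|x|,|y|,|x±y|/√2) = 0.00000 ≤ 1.2 ⇒ ∈ W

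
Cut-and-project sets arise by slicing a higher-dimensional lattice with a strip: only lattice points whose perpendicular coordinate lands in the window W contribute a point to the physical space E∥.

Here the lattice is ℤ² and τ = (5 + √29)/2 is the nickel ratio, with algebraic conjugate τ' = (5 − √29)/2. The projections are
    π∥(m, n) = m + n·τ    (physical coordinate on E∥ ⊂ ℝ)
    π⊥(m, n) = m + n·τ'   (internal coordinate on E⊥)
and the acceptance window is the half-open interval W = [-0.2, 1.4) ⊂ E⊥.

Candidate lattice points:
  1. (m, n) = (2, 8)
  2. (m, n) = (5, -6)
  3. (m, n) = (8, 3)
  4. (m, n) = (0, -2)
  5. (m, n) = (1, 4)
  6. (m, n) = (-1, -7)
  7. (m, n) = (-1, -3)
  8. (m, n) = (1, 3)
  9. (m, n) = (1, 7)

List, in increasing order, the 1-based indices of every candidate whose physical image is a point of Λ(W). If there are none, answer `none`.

Compute τ' = (5−√29)/2 = -0.192582, so π⊥(m,n) = m -0.192582·n.
candidate 1: (m,n)=(2,8) → π∥ = 2+8·τ ≈ 43.540659, π⊥ = 2+8·τ' ≈ 0.459341 ∈ [-0.2, 1.4) ⇒ IN Λ
candidate 2: (m,n)=(5,-6) → π∥ = 5-6·τ ≈ -26.155494, π⊥ = 5-6·τ' ≈ 6.155494 ∉ [-0.2, 1.4) ⇒ out
candidate 3: (m,n)=(8,3) → π∥ = 8+3·τ ≈ 23.577747, π⊥ = 8+3·τ' ≈ 7.422253 ∉ [-0.2, 1.4) ⇒ out
candidate 4: (m,n)=(0,-2) → π∥ = 0-2·τ ≈ -10.385165, π⊥ = 0-2·τ' ≈ 0.385165 ∈ [-0.2, 1.4) ⇒ IN Λ
candidate 5: (m,n)=(1,4) → π∥ = 1+4·τ ≈ 21.770330, π⊥ = 1+4·τ' ≈ 0.229670 ∈ [-0.2, 1.4) ⇒ IN Λ
candidate 6: (m,n)=(-1,-7) → π∥ = -1-7·τ ≈ -37.348077, π⊥ = -1-7·τ' ≈ 0.348077 ∈ [-0.2, 1.4) ⇒ IN Λ
candidate 7: (m,n)=(-1,-3) → π∥ = -1-3·τ ≈ -16.577747, π⊥ = -1-3·τ' ≈ -0.422253 ∉ [-0.2, 1.4) ⇒ out
candidate 8: (m,n)=(1,3) → π∥ = 1+3·τ ≈ 16.577747, π⊥ = 1+3·τ' ≈ 0.422253 ∈ [-0.2, 1.4) ⇒ IN Λ
candidate 9: (m,n)=(1,7) → π∥ = 1+7·τ ≈ 37.348077, π⊥ = 1+7·τ' ≈ -0.348077 ∉ [-0.2, 1.4) ⇒ out

1, 4, 5, 6, 8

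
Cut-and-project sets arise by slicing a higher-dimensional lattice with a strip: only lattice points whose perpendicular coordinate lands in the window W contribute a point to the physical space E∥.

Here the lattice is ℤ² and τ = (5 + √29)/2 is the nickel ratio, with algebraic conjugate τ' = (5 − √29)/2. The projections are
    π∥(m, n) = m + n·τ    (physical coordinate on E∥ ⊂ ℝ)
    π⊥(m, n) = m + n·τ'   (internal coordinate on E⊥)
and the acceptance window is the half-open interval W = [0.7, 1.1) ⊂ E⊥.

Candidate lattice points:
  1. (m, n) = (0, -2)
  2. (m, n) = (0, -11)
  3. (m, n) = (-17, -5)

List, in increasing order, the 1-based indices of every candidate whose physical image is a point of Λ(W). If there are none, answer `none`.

Compute τ' = (5−√29)/2 = -0.192582, so π⊥(m,n) = m -0.192582·n.
[1] lift (0,-2): star map gives 0.385165; window check 0.7 ≤ 0.385165 < 1.1 is false → out
[2] lift (0,-11): star map gives 2.118406; window check 0.7 ≤ 2.118406 < 1.1 is false → out
[3] lift (-17,-5): star map gives -16.037088; window check 0.7 ≤ -16.037088 < 1.1 is false → out

none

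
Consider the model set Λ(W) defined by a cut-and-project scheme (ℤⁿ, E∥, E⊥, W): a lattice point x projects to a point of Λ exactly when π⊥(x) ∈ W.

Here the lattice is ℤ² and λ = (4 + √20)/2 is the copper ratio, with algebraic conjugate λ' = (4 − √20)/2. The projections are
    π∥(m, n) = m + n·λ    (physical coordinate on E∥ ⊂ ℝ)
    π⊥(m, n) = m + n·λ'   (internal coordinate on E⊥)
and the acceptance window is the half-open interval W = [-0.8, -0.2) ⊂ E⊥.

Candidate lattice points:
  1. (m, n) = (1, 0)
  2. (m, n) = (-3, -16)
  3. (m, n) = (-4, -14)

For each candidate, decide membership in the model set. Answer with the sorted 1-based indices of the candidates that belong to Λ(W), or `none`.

Numerically λ ≈ 4.23607 and λ' = −1/λ ≈ -0.23607.
[1] lift (1,0): star map gives 1.00000; window check -0.8 ≤ 1.00000 < -0.2 is false → out
[2] lift (-3,-16): star map gives 0.77709; window check -0.8 ≤ 0.77709 < -0.2 is false → out
[3] lift (-4,-14): star map gives -0.69505; window check -0.8 ≤ -0.69505 < -0.2 is true → IN Λ

3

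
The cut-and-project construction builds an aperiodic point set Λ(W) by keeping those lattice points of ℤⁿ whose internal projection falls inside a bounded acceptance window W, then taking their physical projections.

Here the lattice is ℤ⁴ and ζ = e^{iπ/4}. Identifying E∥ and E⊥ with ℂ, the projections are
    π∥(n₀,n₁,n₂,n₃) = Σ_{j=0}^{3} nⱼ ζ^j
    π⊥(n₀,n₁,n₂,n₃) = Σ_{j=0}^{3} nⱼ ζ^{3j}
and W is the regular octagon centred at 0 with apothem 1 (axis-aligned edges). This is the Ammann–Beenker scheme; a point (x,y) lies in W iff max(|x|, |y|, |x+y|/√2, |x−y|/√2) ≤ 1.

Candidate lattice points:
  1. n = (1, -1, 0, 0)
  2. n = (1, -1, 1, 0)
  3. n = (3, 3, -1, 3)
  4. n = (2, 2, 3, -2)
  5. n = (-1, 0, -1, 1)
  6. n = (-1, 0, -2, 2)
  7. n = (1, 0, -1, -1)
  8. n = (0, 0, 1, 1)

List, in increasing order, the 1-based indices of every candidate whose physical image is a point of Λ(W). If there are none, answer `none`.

7, 8

With ζ = e^{iπ/4} the internal vectors are ζ^0,ζ^3,ζ^6,ζ^9.
#1 (1, -1, 0, 0): internal (1.707107, -0.707107); octagon support 1.707107 vs apothem 1 → ∉ W
#2 (1, -1, 1, 0): internal (1.707107, -1.707107); octagon support 2.414214 vs apothem 1 → ∉ W
#3 (3, 3, -1, 3): internal (3.000000, 5.242641); octagon support 5.828427 vs apothem 1 → ∉ W
#4 (2, 2, 3, -2): internal (-0.828427, -3.000000); octagon support 3.000000 vs apothem 1 → ∉ W
#5 (-1, 0, -1, 1): internal (-0.292893, 1.707107); octagon support 1.707107 vs apothem 1 → ∉ W
#6 (-1, 0, -2, 2): internal (0.414214, 3.414214); octagon support 3.414214 vs apothem 1 → ∉ W
#7 (1, 0, -1, -1): internal (0.292893, 0.292893); octagon support 0.414214 vs apothem 1 → ∈ W
#8 (0, 0, 1, 1): internal (0.707107, -0.292893); octagon support 0.707107 vs apothem 1 → ∈ W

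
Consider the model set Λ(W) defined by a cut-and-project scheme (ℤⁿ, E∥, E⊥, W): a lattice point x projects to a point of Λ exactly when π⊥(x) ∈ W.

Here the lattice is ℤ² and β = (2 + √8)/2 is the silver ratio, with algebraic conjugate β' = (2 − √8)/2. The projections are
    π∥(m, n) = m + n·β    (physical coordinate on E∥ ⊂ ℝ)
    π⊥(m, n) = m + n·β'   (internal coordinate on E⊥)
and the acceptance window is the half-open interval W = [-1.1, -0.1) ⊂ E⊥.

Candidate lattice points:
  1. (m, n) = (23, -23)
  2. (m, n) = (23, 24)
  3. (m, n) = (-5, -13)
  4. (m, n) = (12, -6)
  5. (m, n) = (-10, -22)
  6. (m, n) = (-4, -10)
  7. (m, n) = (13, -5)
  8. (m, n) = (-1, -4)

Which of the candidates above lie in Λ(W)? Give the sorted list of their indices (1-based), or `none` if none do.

β' = (2−√8)/2 ≈ -0.41421.
[1] lift (23,-23): star map gives 32.52691; window check -1.1 ≤ 32.52691 < -0.1 is false → out
[2] lift (23,24): star map gives 13.05887; window check -1.1 ≤ 13.05887 < -0.1 is false → out
[3] lift (-5,-13): star map gives 0.38478; window check -1.1 ≤ 0.38478 < -0.1 is false → out
[4] lift (12,-6): star map gives 14.48528; window check -1.1 ≤ 14.48528 < -0.1 is false → out
[5] lift (-10,-22): star map gives -0.88730; window check -1.1 ≤ -0.88730 < -0.1 is true → IN Λ
[6] lift (-4,-10): star map gives 0.14214; window check -1.1 ≤ 0.14214 < -0.1 is false → out
[7] lift (13,-5): star map gives 15.07107; window check -1.1 ≤ 15.07107 < -0.1 is false → out
[8] lift (-1,-4): star map gives 0.65685; window check -1.1 ≤ 0.65685 < -0.1 is false → out

5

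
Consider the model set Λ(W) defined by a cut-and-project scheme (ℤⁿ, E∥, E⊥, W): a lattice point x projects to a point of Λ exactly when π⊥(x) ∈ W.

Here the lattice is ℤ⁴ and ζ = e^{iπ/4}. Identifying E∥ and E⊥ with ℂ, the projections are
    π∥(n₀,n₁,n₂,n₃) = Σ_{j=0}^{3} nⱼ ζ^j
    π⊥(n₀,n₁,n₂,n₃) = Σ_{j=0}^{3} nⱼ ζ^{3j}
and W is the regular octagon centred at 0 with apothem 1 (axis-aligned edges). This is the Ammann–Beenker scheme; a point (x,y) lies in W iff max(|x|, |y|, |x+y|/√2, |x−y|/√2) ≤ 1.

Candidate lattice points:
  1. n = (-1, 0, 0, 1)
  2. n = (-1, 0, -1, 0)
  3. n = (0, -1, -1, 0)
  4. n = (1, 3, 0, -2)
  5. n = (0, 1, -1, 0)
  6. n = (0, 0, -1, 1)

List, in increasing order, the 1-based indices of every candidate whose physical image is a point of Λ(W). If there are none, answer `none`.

1, 3

With ζ = e^{iπ/4} the internal vectors are ζ^0,ζ^3,ζ^6,ζ^9.
candidate 1: n = (-1, 0, 0, 1) → π⊥ ≈ (-0.2929, +0.7071); max(|x|,|y|,|x±y|/√2) = 0.7071 ≤ 1 ⇒ ∈ W
candidate 2: n = (-1, 0, -1, 0) → π⊥ ≈ (-1.0000, +1.0000); max(|x|,|y|,|x±y|/√2) = 1.4142 > 1 ⇒ ∉ W
candidate 3: n = (0, -1, -1, 0) → π⊥ ≈ (+0.7071, +0.2929); max(|x|,|y|,|x±y|/√2) = 0.7071 ≤ 1 ⇒ ∈ W
candidate 4: n = (1, 3, 0, -2) → π⊥ ≈ (-2.5355, +0.7071); max(|x|,|y|,|x±y|/√2) = 2.5355 > 1 ⇒ ∉ W
candidate 5: n = (0, 1, -1, 0) → π⊥ ≈ (-0.7071, +1.7071); max(|x|,|y|,|x±y|/√2) = 1.7071 > 1 ⇒ ∉ W
candidate 6: n = (0, 0, -1, 1) → π⊥ ≈ (+0.7071, +1.7071); max(|x|,|y|,|x±y|/√2) = 1.7071 > 1 ⇒ ∉ W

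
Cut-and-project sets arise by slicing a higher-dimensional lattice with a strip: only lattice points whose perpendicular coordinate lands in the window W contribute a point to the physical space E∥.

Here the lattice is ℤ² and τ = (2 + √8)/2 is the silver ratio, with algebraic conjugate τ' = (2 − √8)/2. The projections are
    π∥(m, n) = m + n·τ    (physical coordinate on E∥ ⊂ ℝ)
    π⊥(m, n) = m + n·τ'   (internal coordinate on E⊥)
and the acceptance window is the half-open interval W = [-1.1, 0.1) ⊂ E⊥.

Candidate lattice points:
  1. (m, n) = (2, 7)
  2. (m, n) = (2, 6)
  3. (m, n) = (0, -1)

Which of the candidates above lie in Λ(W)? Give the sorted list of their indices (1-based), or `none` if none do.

Numerically τ ≈ 2.414214 and τ' = −1/τ ≈ -0.414214.
#1 (2,7): internal coord 2 + (7)·τ' = -0.899495; -0.899495 ∈ [-1.1, 0.1) → IN Λ
#2 (2,6): internal coord 2 + (6)·τ' = -0.485281; -0.485281 ∈ [-1.1, 0.1) → IN Λ
#3 (0,-1): internal coord 0 + (-1)·τ' = +0.414214; +0.414214 ∉ [-1.1, 0.1) → out

1, 2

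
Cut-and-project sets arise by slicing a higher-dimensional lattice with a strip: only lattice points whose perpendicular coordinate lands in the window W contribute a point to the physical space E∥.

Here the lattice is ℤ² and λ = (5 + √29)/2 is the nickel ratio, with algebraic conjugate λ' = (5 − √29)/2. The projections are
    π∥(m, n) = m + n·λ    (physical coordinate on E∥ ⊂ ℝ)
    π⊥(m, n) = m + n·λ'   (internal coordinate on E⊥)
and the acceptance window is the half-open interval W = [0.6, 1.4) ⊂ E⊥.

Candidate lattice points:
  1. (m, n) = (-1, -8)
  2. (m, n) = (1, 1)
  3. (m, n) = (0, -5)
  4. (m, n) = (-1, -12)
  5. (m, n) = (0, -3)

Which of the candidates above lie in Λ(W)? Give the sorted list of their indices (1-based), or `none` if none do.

Compute λ' = (5−√29)/2 = -0.1926, so π⊥(m,n) = m -0.1926·n.
[1] lift (-1,-8): star map gives 0.5407; window check 0.6 ≤ 0.5407 < 1.4 is false → out
[2] lift (1,1): star map gives 0.8074; window check 0.6 ≤ 0.8074 < 1.4 is true → IN Λ
[3] lift (0,-5): star map gives 0.9629; window check 0.6 ≤ 0.9629 < 1.4 is true → IN Λ
[4] lift (-1,-12): star map gives 1.3110; window check 0.6 ≤ 1.3110 < 1.4 is true → IN Λ
[5] lift (0,-3): star map gives 0.5777; window check 0.6 ≤ 0.5777 < 1.4 is false → out

2, 3, 4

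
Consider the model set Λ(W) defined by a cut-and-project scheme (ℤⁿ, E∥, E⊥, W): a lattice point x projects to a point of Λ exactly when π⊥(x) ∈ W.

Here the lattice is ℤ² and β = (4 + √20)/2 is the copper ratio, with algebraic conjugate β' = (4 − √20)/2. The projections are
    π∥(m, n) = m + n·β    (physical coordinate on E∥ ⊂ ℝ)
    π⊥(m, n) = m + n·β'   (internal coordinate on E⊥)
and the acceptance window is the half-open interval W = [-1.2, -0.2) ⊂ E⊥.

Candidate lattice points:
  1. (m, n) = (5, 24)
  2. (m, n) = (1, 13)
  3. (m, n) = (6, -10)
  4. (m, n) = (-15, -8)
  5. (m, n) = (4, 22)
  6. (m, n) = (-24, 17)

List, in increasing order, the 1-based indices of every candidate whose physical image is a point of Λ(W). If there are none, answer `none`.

1, 5

Compute β' = (4−√20)/2 = -0.236068, so π⊥(m,n) = m -0.236068·n.
#1 (5,24): internal coord 5 + (24)·β' = -0.665631; -0.665631 ∈ [-1.2, -0.2) → IN Λ
#2 (1,13): internal coord 1 + (13)·β' = -2.068884; -2.068884 ∉ [-1.2, -0.2) → out
#3 (6,-10): internal coord 6 + (-10)·β' = +8.360680; +8.360680 ∉ [-1.2, -0.2) → out
#4 (-15,-8): internal coord -15 + (-8)·β' = -13.111456; -13.111456 ∉ [-1.2, -0.2) → out
#5 (4,22): internal coord 4 + (22)·β' = -1.193496; -1.193496 ∈ [-1.2, -0.2) → IN Λ
#6 (-24,17): internal coord -24 + (17)·β' = -28.013156; -28.013156 ∉ [-1.2, -0.2) → out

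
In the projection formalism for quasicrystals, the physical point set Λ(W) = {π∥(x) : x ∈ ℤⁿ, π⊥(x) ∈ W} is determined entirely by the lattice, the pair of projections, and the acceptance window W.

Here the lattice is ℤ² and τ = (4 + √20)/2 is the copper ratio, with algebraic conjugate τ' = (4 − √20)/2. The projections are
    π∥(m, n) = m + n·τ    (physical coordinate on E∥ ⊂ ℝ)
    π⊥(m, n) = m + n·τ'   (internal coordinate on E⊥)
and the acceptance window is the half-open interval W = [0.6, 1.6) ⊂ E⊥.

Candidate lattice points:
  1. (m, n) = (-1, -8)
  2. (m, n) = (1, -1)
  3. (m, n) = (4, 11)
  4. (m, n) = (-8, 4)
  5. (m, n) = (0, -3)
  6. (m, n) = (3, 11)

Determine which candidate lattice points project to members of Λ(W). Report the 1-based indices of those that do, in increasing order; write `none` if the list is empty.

Numerically τ ≈ 4.236068 and τ' = −1/τ ≈ -0.236068.
[1] lift (-1,-8): star map gives 0.888544; window check 0.6 ≤ 0.888544 < 1.6 is true → IN Λ
[2] lift (1,-1): star map gives 1.236068; window check 0.6 ≤ 1.236068 < 1.6 is true → IN Λ
[3] lift (4,11): star map gives 1.403252; window check 0.6 ≤ 1.403252 < 1.6 is true → IN Λ
[4] lift (-8,4): star map gives -8.944272; window check 0.6 ≤ -8.944272 < 1.6 is false → out
[5] lift (0,-3): star map gives 0.708204; window check 0.6 ≤ 0.708204 < 1.6 is true → IN Λ
[6] lift (3,11): star map gives 0.403252; window check 0.6 ≤ 0.403252 < 1.6 is false → out

1, 2, 3, 5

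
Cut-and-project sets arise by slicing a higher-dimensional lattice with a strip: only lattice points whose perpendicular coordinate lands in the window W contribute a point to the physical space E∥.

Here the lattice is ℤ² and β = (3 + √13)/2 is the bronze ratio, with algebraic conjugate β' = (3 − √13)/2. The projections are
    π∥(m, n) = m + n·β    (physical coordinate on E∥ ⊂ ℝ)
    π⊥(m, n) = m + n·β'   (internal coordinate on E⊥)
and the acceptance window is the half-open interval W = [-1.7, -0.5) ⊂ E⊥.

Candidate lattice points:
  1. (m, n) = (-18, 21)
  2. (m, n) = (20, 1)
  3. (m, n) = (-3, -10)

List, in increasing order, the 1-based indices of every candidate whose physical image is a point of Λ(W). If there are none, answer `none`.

β' = (3−√13)/2 ≈ -0.3028.
candidate 1: (m,n)=(-18,21) → π∥ = -18+21·β ≈ 51.3583, π⊥ = -18+21·β' ≈ -24.3583 ∉ [-1.7, -0.5) ⇒ out
candidate 2: (m,n)=(20,1) → π∥ = 20+1·β ≈ 23.3028, π⊥ = 20+1·β' ≈ 19.6972 ∉ [-1.7, -0.5) ⇒ out
candidate 3: (m,n)=(-3,-10) → π∥ = -3-10·β ≈ -36.0278, π⊥ = -3-10·β' ≈ 0.0278 ∉ [-1.7, -0.5) ⇒ out

none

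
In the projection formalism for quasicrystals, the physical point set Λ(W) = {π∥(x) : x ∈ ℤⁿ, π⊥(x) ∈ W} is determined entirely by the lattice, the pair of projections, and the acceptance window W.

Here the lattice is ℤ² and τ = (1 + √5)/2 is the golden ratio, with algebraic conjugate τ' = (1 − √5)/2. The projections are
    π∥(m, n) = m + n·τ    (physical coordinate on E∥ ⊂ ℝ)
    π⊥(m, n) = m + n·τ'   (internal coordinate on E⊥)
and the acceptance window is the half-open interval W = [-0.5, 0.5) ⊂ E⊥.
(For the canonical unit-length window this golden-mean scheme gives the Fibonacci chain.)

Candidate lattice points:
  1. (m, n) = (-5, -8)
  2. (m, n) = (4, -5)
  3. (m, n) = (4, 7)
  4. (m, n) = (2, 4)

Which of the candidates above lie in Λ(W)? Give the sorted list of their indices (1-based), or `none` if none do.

Compute τ' = (1−√5)/2 = -0.61803, so π⊥(m,n) = m -0.61803·n.
[1] lift (-5,-8): star map gives -0.05573; window check -0.5 ≤ -0.05573 < 0.5 is true → IN Λ
[2] lift (4,-5): star map gives 7.09017; window check -0.5 ≤ 7.09017 < 0.5 is false → out
[3] lift (4,7): star map gives -0.32624; window check -0.5 ≤ -0.32624 < 0.5 is true → IN Λ
[4] lift (2,4): star map gives -0.47214; window check -0.5 ≤ -0.47214 < 0.5 is true → IN Λ

1, 3, 4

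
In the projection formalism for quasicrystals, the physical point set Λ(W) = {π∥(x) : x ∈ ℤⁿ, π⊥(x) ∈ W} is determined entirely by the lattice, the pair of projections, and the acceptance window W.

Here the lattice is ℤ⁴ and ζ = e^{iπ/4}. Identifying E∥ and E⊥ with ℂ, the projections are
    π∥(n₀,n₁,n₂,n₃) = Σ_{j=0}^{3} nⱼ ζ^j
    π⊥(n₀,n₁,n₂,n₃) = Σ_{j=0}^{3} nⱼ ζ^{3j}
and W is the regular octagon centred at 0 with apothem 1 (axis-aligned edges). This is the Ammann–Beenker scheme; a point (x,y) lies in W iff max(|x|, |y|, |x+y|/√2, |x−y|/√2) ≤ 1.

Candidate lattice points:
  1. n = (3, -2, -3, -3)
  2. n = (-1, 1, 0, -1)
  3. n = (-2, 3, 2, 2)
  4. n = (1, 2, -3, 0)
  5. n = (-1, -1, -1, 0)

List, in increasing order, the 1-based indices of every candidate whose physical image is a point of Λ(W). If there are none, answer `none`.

5

With ζ = e^{iπ/4} the internal vectors are ζ^0,ζ^3,ζ^6,ζ^9.
#1 (3, -2, -3, -3): internal (2.2929, -0.5355); octagon support 2.2929 vs apothem 1 → ∉ W
#2 (-1, 1, 0, -1): internal (-2.4142, 0.0000); octagon support 2.4142 vs apothem 1 → ∉ W
#3 (-2, 3, 2, 2): internal (-2.7071, 1.5355); octagon support 3.0000 vs apothem 1 → ∉ W
#4 (1, 2, -3, 0): internal (-0.4142, 4.4142); octagon support 4.4142 vs apothem 1 → ∉ W
#5 (-1, -1, -1, 0): internal (-0.2929, 0.2929); octagon support 0.4142 vs apothem 1 → ∈ W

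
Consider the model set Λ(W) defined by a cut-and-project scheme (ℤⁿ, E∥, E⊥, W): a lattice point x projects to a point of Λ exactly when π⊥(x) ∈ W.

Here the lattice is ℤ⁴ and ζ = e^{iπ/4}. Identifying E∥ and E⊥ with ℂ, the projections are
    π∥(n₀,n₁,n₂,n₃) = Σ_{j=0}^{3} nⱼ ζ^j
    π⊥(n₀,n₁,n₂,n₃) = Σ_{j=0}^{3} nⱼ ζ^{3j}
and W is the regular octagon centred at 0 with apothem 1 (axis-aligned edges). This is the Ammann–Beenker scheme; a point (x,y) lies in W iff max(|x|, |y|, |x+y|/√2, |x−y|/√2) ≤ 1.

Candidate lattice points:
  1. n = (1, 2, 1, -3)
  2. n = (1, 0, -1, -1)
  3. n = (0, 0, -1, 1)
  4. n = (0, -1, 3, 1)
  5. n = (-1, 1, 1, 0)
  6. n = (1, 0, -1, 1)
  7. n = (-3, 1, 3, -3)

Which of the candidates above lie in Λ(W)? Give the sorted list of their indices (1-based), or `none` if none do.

2

π⊥(n) = n₀ + n₁ζ³ + n₂ζ⁶ + n₃ζ⁹ where ζ = e^{iπ/4}.
candidate 1: n = (1, 2, 1, -3) → π⊥ ≈ (-2.535534, -1.707107); max(|x|,|y|,|x±y|/√2) = 3.000000 > 1 ⇒ ∉ W
candidate 2: n = (1, 0, -1, -1) → π⊥ ≈ (+0.292893, +0.292893); max(|x|,|y|,|x±y|/√2) = 0.414214 ≤ 1 ⇒ ∈ W
candidate 3: n = (0, 0, -1, 1) → π⊥ ≈ (+0.707107, +1.707107); max(|x|,|y|,|x±y|/√2) = 1.707107 > 1 ⇒ ∉ W
candidate 4: n = (0, -1, 3, 1) → π⊥ ≈ (+1.414214, -3.000000); max(|x|,|y|,|x±y|/√2) = 3.121320 > 1 ⇒ ∉ W
candidate 5: n = (-1, 1, 1, 0) → π⊥ ≈ (-1.707107, -0.292893); max(|x|,|y|,|x±y|/√2) = 1.707107 > 1 ⇒ ∉ W
candidate 6: n = (1, 0, -1, 1) → π⊥ ≈ (+1.707107, +1.707107); max(|x|,|y|,|x±y|/√2) = 2.414214 > 1 ⇒ ∉ W
candidate 7: n = (-3, 1, 3, -3) → π⊥ ≈ (-5.828427, -4.414214); max(|x|,|y|,|x±y|/√2) = 7.242641 > 1 ⇒ ∉ W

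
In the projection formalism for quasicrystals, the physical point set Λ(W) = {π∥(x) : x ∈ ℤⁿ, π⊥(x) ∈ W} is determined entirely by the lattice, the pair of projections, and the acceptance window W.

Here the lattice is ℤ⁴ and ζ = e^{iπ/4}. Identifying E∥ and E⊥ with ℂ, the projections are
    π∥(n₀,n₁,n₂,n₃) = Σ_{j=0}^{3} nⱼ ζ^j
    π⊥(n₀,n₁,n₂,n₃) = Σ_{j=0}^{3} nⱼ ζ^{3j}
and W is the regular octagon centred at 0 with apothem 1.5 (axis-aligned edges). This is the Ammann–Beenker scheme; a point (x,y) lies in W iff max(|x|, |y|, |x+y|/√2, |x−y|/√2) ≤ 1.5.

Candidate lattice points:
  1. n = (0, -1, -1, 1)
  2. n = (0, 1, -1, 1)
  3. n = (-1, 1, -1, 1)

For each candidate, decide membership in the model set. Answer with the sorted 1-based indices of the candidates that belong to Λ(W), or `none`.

With ζ = e^{iπ/4} the internal vectors are ζ^0,ζ^3,ζ^6,ζ^9.
candidate 1: n = (0, -1, -1, 1) → π⊥ ≈ (+1.41421, +1.00000); max(|x|,|y|,|x±y|/√2) = 1.70711 > 1.5 ⇒ ∉ W
candidate 2: n = (0, 1, -1, 1) → π⊥ ≈ (+0.00000, +2.41421); max(|x|,|y|,|x±y|/√2) = 2.41421 > 1.5 ⇒ ∉ W
candidate 3: n = (-1, 1, -1, 1) → π⊥ ≈ (-1.00000, +2.41421); max(|x|,|y|,|x±y|/√2) = 2.41421 > 1.5 ⇒ ∉ W

none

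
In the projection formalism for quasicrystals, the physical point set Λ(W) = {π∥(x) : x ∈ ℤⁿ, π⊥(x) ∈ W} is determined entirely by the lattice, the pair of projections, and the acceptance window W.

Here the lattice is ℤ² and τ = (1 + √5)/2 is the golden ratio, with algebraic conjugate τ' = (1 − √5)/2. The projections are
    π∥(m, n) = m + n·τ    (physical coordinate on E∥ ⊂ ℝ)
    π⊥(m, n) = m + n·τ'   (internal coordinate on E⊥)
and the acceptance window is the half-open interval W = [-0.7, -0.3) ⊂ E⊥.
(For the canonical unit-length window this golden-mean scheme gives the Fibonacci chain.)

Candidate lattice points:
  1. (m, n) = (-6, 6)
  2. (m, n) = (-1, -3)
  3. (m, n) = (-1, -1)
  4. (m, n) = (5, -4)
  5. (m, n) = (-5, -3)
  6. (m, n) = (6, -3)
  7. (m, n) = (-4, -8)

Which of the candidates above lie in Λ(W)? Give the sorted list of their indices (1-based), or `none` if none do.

τ' = (1−√5)/2 ≈ -0.61803.
#1 (-6,6): internal coord -6 + (6)·τ' = -9.70820; -9.70820 ∉ [-0.7, -0.3) → out
#2 (-1,-3): internal coord -1 + (-3)·τ' = +0.85410; +0.85410 ∉ [-0.7, -0.3) → out
#3 (-1,-1): internal coord -1 + (-1)·τ' = -0.38197; -0.38197 ∈ [-0.7, -0.3) → IN Λ
#4 (5,-4): internal coord 5 + (-4)·τ' = +7.47214; +7.47214 ∉ [-0.7, -0.3) → out
#5 (-5,-3): internal coord -5 + (-3)·τ' = -3.14590; -3.14590 ∉ [-0.7, -0.3) → out
#6 (6,-3): internal coord 6 + (-3)·τ' = +7.85410; +7.85410 ∉ [-0.7, -0.3) → out
#7 (-4,-8): internal coord -4 + (-8)·τ' = +0.94427; +0.94427 ∉ [-0.7, -0.3) → out

3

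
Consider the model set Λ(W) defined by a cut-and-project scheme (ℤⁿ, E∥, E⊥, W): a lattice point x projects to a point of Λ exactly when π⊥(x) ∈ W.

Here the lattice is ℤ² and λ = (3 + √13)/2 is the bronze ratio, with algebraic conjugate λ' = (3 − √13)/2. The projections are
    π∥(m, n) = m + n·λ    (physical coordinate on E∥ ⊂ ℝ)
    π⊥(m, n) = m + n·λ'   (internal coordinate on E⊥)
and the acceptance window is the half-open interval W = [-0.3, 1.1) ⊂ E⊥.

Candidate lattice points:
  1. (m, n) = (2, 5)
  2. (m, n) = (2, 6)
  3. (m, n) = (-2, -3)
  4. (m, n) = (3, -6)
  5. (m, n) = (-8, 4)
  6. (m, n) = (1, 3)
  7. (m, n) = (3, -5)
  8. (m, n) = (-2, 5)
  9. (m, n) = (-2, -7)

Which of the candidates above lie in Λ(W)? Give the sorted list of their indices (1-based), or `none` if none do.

Compute λ' = (3−√13)/2 = -0.3028, so π⊥(m,n) = m -0.3028·n.
candidate 1: (m,n)=(2,5) → π∥ = 2+5·λ ≈ 18.5139, π⊥ = 2+5·λ' ≈ 0.4861 ∈ [-0.3, 1.1) ⇒ IN Λ
candidate 2: (m,n)=(2,6) → π∥ = 2+6·λ ≈ 21.8167, π⊥ = 2+6·λ' ≈ 0.1833 ∈ [-0.3, 1.1) ⇒ IN Λ
candidate 3: (m,n)=(-2,-3) → π∥ = -2-3·λ ≈ -11.9083, π⊥ = -2-3·λ' ≈ -1.0917 ∉ [-0.3, 1.1) ⇒ out
candidate 4: (m,n)=(3,-6) → π∥ = 3-6·λ ≈ -16.8167, π⊥ = 3-6·λ' ≈ 4.8167 ∉ [-0.3, 1.1) ⇒ out
candidate 5: (m,n)=(-8,4) → π∥ = -8+4·λ ≈ 5.2111, π⊥ = -8+4·λ' ≈ -9.2111 ∉ [-0.3, 1.1) ⇒ out
candidate 6: (m,n)=(1,3) → π∥ = 1+3·λ ≈ 10.9083, π⊥ = 1+3·λ' ≈ 0.0917 ∈ [-0.3, 1.1) ⇒ IN Λ
candidate 7: (m,n)=(3,-5) → π∥ = 3-5·λ ≈ -13.5139, π⊥ = 3-5·λ' ≈ 4.5139 ∉ [-0.3, 1.1) ⇒ out
candidate 8: (m,n)=(-2,5) → π∥ = -2+5·λ ≈ 14.5139, π⊥ = -2+5·λ' ≈ -3.5139 ∉ [-0.3, 1.1) ⇒ out
candidate 9: (m,n)=(-2,-7) → π∥ = -2-7·λ ≈ -25.1194, π⊥ = -2-7·λ' ≈ 0.1194 ∈ [-0.3, 1.1) ⇒ IN Λ

1, 2, 6, 9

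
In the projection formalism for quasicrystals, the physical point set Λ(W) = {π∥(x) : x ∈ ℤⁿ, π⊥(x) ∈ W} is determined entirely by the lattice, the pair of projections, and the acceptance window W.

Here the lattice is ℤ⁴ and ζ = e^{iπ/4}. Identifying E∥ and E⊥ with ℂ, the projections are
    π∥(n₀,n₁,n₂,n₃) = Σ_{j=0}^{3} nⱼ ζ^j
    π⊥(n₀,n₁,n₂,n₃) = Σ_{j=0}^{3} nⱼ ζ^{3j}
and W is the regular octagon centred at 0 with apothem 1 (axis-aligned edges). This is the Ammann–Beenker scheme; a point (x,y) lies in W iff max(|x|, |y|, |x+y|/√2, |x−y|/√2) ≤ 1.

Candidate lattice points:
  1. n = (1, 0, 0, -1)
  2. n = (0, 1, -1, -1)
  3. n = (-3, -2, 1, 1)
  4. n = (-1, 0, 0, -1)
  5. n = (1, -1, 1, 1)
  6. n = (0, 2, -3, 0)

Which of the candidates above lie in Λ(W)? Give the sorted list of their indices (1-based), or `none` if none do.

1

Internal map: ζ^{3j} for j=0..3 gives (1,0), (−√2/2,√2/2), (0,−1), (√2/2,√2/2).
candidate 1: n = (1, 0, 0, -1) → π⊥ ≈ (+0.2929, -0.7071); max(|x|,|y|,|x±y|/√2) = 0.7071 ≤ 1 ⇒ ∈ W
candidate 2: n = (0, 1, -1, -1) → π⊥ ≈ (-1.4142, +1.0000); max(|x|,|y|,|x±y|/√2) = 1.7071 > 1 ⇒ ∉ W
candidate 3: n = (-3, -2, 1, 1) → π⊥ ≈ (-0.8787, -1.7071); max(|x|,|y|,|x±y|/√2) = 1.8284 > 1 ⇒ ∉ W
candidate 4: n = (-1, 0, 0, -1) → π⊥ ≈ (-1.7071, -0.7071); max(|x|,|y|,|x±y|/√2) = 1.7071 > 1 ⇒ ∉ W
candidate 5: n = (1, -1, 1, 1) → π⊥ ≈ (+2.4142, -1.0000); max(|x|,|y|,|x±y|/√2) = 2.4142 > 1 ⇒ ∉ W
candidate 6: n = (0, 2, -3, 0) → π⊥ ≈ (-1.4142, +4.4142); max(|x|,|y|,|x±y|/√2) = 4.4142 > 1 ⇒ ∉ W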